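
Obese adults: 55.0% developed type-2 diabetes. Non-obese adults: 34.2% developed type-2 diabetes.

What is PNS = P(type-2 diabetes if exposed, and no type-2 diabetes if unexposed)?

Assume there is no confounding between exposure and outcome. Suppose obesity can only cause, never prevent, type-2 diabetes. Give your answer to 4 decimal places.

PNS ≈ 0.2080

p₁ = 0.55, p₀ = 0.342.
Under exogeneity and monotonicity, PNS = p₁ − p₀.
PNS = 0.55 − 0.342 = 0.208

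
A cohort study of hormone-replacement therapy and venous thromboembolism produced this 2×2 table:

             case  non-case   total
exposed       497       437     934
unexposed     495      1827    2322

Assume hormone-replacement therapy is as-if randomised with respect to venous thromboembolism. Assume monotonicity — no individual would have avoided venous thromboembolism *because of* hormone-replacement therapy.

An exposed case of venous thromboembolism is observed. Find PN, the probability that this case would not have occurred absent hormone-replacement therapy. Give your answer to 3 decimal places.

p₁ = P(outcome | exposed) = 497/934 = 0.53212
p₀ = P(outcome | unexposed) = 495/2322 = 0.21318
Under exogeneity and monotonicity, PN = (p₁ − p₀)/p₁.
PN = (0.53212 − 0.21318) / 0.53212 ≈ 0.5994

PN ≈ 0.599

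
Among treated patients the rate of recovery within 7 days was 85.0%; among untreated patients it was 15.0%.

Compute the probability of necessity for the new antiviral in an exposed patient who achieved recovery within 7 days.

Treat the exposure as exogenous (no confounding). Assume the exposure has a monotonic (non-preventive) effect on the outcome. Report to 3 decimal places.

p₁ = 0.85, p₀ = 0.15.
Under exogeneity and monotonicity, PN = (p₁ − p₀) / p₁.
PN = (0.85 − 0.15) / 0.85 = 0.7 / 0.85 ≈ 0.8235

PN ≈ 0.824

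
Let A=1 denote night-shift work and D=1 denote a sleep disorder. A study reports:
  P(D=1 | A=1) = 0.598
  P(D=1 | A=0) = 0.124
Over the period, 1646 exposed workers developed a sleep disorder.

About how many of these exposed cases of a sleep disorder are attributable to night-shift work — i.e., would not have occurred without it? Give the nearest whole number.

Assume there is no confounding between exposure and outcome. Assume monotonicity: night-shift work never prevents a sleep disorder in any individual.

Let p₁ = 0.598, p₀ = 0.124.
PN = (p₁ − p₀)/p₁ = (0.598 − 0.124) / 0.598 ≈ 0.79264.
Attributable cases ≈ PN × (exposed cases) = 0.79264 × 1646 ≈ 1304.69.

about 1305 cases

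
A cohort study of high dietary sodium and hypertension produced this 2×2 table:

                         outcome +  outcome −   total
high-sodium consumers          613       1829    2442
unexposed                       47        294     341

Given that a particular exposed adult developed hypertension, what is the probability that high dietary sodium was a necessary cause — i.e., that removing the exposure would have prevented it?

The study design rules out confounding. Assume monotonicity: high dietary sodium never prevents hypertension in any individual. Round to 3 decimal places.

p₁ = P(outcome | exposed) = 613/2442 = 0.25102
p₀ = P(outcome | unexposed) = 47/341 = 0.13783
Under exogeneity and monotonicity, PN = (p₁ − p₀) / p₁.
PN = (0.25102 − 0.13783) / 0.25102 = 0.11319 / 0.25102 ≈ 0.4509

PN ≈ 0.451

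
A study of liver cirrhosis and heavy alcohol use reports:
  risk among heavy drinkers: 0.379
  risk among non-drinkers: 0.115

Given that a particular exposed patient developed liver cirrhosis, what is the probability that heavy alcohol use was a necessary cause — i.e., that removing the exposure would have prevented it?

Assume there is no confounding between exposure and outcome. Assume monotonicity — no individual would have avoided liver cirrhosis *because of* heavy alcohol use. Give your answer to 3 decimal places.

PN ≈ 0.697

Let p₁ = 0.379, p₀ = 0.115.
Under exogeneity and monotonicity, PN = (p₁ − p₀) / p₁.
PN = (0.379 − 0.115) / 0.379 = 0.264 / 0.379 ≈ 0.6966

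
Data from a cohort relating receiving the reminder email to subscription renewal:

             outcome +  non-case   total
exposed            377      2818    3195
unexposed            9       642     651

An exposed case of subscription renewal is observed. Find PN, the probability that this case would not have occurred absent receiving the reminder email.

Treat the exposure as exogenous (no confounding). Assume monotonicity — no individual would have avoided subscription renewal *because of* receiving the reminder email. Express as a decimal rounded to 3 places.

p₁ = P(outcome | exposed) = 377/3195 = 0.118
p₀ = P(outcome | unexposed) = 9/651 = 0.013825
Under exogeneity and monotonicity, PN = (p₁ − p₀) / p₁.
PN = (0.118 − 0.013825) / 0.118 = 0.10417 / 0.118 ≈ 0.8828

PN ≈ 0.883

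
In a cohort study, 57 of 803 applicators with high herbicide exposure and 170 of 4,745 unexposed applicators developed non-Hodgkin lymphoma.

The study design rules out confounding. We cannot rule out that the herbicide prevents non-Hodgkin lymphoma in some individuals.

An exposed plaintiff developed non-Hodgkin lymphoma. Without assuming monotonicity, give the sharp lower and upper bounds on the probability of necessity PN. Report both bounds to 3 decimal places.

p₁ = P(outcome | exposed) = 57/803 = 0.070984
p₀ = P(outcome | unexposed) = 170/4745 = 0.035827
Under exogeneity alone the bounds on PN are max{0,(p₁−p₀)/p₁} ≤ PN ≤ min{1,(1−p₀)/p₁}.
  lower = (p₁ − p₀)/p₁ = 0.035157 / 0.070984 ≈ 0.4953
  upper = min{1, (1 − p₀)/p₁} = 0.96417 / 0.070984 ≈ 13.5830 → capped at 1

0.495 ≤ PN ≤ 1.000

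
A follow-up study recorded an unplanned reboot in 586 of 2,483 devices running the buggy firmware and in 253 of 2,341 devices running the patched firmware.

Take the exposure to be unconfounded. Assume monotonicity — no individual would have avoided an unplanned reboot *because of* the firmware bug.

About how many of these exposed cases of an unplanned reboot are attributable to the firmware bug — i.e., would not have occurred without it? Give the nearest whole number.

about 318 cases

p₁ = P(outcome | exposed) = 586/2483 = 0.236
p₀ = P(outcome | unexposed) = 253/2341 = 0.10807
PN = (p₁ − p₀)/p₁ = (0.236 − 0.10807) / 0.236 ≈ 0.54207.
Attributable cases ≈ PN × (exposed cases) = 0.54207 × 586 ≈ 317.65.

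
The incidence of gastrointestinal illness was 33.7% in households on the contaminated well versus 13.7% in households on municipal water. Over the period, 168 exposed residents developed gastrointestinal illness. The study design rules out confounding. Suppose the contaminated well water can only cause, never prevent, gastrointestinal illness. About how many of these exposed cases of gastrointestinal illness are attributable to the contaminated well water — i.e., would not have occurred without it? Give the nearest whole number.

about 100 cases

p₁ = 0.337, p₀ = 0.137.
PN = (p₁ − p₀)/p₁ = (0.337 − 0.137) / 0.337 ≈ 0.59347.
Attributable cases ≈ PN × (exposed cases) = 0.59347 × 168 ≈ 99.70.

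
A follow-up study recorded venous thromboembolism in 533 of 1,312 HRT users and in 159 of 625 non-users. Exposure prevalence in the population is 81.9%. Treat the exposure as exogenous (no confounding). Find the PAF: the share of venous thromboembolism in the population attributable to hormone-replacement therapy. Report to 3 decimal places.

p₁ = P(outcome | exposed) = 533/1312 = 0.40625
p₀ = P(outcome | unexposed) = 159/625 = 0.2544
Overall risk P(Y=1) = π·p₁ + (1−π)·p₀ = 0.819×0.40625 + 0.181×0.2544 = 0.37877.
Under exogeneity, PAF = [P(Y=1) − p₀] / P(Y=1).
PAF = (0.37877 − 0.2544) / 0.37877 ≈ 0.3283

PAF ≈ 0.328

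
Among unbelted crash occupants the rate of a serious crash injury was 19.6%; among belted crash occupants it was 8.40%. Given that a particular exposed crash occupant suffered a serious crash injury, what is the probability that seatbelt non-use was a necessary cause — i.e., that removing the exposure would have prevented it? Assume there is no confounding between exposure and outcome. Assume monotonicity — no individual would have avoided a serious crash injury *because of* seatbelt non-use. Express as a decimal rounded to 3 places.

PN ≈ 0.571

p₁ = 0.196, p₀ = 0.084.
Under exogeneity and monotonicity, PN = (p₁ − p₀) / p₁.
PN = (0.196 − 0.084) / 0.196 = 0.112 / 0.196 ≈ 0.5714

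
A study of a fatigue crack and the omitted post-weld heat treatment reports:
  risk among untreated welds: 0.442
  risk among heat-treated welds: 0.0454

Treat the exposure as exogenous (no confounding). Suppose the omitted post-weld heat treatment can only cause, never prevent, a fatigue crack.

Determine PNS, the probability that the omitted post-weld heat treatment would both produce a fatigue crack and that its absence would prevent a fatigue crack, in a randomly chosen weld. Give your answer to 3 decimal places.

Let p₁ = 0.442, p₀ = 0.0454.
Under exogeneity and monotonicity, PNS = p₁ − p₀.
PNS = 0.442 − 0.0454 = 0.3966

PNS ≈ 0.397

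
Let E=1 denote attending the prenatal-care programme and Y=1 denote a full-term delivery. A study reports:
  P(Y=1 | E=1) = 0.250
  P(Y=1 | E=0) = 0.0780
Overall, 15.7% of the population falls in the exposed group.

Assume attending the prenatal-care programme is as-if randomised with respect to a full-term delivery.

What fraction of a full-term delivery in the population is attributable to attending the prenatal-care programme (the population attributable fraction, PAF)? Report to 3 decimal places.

Let p₁ = 0.25, p₀ = 0.078.
Overall risk P(Y=1) = π·p₁ + (1−π)·p₀ = 0.157×0.25 + 0.843×0.078 = 0.105.
Under exogeneity, PAF = [P(Y=1) − p₀] / P(Y=1).
PAF = (0.105 − 0.078) / 0.105 ≈ 0.2572

PAF ≈ 0.257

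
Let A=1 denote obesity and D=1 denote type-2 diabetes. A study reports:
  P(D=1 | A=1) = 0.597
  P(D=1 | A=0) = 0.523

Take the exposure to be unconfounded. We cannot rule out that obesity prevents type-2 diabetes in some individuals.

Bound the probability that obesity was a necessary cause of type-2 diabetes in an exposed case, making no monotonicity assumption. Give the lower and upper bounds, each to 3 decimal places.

Let p₁ = 0.597, p₀ = 0.523.
Under exogeneity alone the bounds on PN are max{0,(p₁−p₀)/p₁} ≤ PN ≤ min{1,(1−p₀)/p₁}.
  lower = (p₁ − p₀)/p₁ = 0.074 / 0.597 ≈ 0.1240
  upper = min{1, (1 − p₀)/p₁} = 0.477 / 0.597 ≈ 0.7990

0.124 ≤ PN ≤ 0.799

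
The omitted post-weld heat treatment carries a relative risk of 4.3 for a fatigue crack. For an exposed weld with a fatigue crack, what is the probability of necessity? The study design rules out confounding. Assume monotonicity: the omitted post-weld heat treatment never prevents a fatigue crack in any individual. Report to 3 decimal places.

Under exogeneity and monotonicity, PN = (RR − 1) / RR = 1 − 1/RR.
PN = (4.3 − 1) / 4.3 = 3.3 / 4.3 ≈ 0.7674

PN ≈ 0.767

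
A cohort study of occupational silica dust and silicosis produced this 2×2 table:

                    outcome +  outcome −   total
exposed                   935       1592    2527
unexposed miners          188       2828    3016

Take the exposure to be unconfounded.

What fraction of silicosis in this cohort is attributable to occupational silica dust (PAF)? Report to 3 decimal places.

p₁ = P(outcome | exposed) = 935/2527 = 0.37
p₀ = P(outcome | unexposed) = 188/3016 = 0.062334
Exposure prevalence π = 2527/5543 = 0.45589; overall risk P(Y=1) = 0.2026.
Under exogeneity, PAF = [P(Y=1) − p₀]/P(Y=1).
PAF = (0.2026 − 0.062334) / 0.2026 ≈ 0.6923

PAF ≈ 0.692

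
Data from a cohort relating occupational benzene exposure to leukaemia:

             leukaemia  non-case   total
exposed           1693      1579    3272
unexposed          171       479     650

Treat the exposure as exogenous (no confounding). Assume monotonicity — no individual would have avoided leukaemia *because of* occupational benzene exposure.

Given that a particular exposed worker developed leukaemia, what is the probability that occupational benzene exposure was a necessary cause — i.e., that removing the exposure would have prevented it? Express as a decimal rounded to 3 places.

p₁ = P(outcome | exposed) = 1693/3272 = 0.51742
p₀ = P(outcome | unexposed) = 171/650 = 0.26308
Under exogeneity and monotonicity, PN = (p₁ − p₀)/p₁.
PN = (0.51742 − 0.26308) / 0.51742 ≈ 0.4916

PN ≈ 0.492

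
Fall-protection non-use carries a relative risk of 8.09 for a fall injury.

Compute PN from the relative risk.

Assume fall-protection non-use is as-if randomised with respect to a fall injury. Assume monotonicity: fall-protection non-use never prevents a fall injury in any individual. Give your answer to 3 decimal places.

PN ≈ 0.876

Under exogeneity and monotonicity, PN = (RR − 1) / RR = 1 − 1/RR.
PN = (8.09 − 1) / 8.09 = 7.09 / 8.09 ≈ 0.8764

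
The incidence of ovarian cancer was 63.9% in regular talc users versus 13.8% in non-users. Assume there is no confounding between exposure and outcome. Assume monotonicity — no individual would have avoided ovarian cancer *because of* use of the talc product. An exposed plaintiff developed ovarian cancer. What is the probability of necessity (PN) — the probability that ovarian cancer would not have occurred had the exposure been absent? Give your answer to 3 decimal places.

p₁ = 0.639, p₀ = 0.138.
Under exogeneity and monotonicity, PN = (p₁ − p₀) / p₁.
PN = (0.639 − 0.138) / 0.639 = 0.501 / 0.639 ≈ 0.7840

PN ≈ 0.784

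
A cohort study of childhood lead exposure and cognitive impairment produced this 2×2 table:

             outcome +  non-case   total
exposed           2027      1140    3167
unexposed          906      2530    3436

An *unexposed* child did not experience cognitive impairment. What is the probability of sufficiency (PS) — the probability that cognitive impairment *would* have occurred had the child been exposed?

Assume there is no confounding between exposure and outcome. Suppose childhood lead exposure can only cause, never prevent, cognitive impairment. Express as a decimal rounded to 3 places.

p₁ = P(outcome | exposed) = 2027/3167 = 0.64004
p₀ = P(outcome | unexposed) = 906/3436 = 0.26368
Under exogeneity and monotonicity, PS = (p₁ − p₀)/(1 − p₀).
PS = (0.64004 − 0.26368) / 0.73632 ≈ 0.5111

PS ≈ 0.511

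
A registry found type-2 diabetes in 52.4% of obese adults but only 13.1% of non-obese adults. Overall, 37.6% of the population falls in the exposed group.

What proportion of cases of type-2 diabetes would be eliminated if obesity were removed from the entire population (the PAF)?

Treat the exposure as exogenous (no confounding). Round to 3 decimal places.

p₁ = 0.524, p₀ = 0.131.
Overall risk P(Y=1) = π·p₁ + (1−π)·p₀ = 0.376×0.524 + 0.624×0.131 = 0.27877.
Under exogeneity, PAF = [P(Y=1) − p₀] / P(Y=1).
PAF = (0.27877 − 0.131) / 0.27877 ≈ 0.5301

PAF ≈ 0.530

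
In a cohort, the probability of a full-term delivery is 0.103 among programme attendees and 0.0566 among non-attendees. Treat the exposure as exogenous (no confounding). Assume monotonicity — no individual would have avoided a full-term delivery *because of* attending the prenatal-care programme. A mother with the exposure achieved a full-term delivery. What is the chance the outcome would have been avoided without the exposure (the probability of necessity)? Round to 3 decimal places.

PN ≈ 0.450

Let p₁ = 0.103, p₀ = 0.0566.
Under exogeneity and monotonicity, PN = (p₁ − p₀) / p₁.
PN = (0.103 − 0.0566) / 0.103 = 0.0464 / 0.103 ≈ 0.4505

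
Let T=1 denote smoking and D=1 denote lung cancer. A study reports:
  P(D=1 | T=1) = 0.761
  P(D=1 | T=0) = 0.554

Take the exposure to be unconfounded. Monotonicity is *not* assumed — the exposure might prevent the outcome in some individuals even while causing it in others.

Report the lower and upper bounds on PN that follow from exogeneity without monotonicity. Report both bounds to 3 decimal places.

0.272 ≤ PN ≤ 0.586

Let p₁ = 0.761, p₀ = 0.554.
Under exogeneity alone the bounds on PN are max{0,(p₁−p₀)/p₁} ≤ PN ≤ min{1,(1−p₀)/p₁}.
  lower = (p₁ − p₀)/p₁ = 0.207 / 0.761 ≈ 0.2720
  upper = min{1, (1 − p₀)/p₁} = 0.446 / 0.761 ≈ 0.5861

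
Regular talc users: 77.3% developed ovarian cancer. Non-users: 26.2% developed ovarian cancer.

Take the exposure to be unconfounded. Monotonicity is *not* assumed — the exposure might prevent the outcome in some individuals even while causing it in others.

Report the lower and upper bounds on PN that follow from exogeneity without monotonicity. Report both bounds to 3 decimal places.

0.661 ≤ PN ≤ 0.955

p₁ = 0.773, p₀ = 0.262.
Under exogeneity alone the bounds on PN are max{0,(p₁−p₀)/p₁} ≤ PN ≤ min{1,(1−p₀)/p₁}.
  lower = (p₁ − p₀)/p₁ = 0.511 / 0.773 ≈ 0.6611
  upper = min{1, (1 − p₀)/p₁} = 0.738 / 0.773 ≈ 0.9547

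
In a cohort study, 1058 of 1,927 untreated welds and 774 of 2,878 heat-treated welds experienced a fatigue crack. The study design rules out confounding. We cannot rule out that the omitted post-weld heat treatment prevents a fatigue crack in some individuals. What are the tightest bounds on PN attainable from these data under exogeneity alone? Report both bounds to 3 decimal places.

p₁ = P(outcome | exposed) = 1058/1927 = 0.54904
p₀ = P(outcome | unexposed) = 774/2878 = 0.26894
Under exogeneity alone the bounds on PN are max{0,(p₁−p₀)/p₁} ≤ PN ≤ min{1,(1−p₀)/p₁}.
  lower = (p₁ − p₀)/p₁ = 0.2801 / 0.54904 ≈ 0.5102
  upper = min{1, (1 − p₀)/p₁} = 0.73106 / 0.54904 ≈ 1.3315 → capped at 1

0.510 ≤ PN ≤ 1.000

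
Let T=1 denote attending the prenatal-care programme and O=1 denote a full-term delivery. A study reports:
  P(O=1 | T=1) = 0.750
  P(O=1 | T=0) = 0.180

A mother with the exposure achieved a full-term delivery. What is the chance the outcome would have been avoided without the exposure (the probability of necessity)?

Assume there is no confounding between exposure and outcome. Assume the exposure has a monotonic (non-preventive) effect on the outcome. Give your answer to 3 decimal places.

Let p₁ = 0.75, p₀ = 0.18.
Under exogeneity and monotonicity, PN = (p₁ − p₀) / p₁.
PN = (0.75 − 0.18) / 0.75 = 0.57 / 0.75 ≈ 0.7600

PN ≈ 0.760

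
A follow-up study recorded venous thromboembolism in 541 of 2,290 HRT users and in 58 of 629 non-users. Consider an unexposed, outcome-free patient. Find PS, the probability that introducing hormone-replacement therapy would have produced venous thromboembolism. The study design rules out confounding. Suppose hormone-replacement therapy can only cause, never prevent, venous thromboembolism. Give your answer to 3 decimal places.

PS ≈ 0.159

p₁ = P(outcome | exposed) = 541/2290 = 0.23624
p₀ = P(outcome | unexposed) = 58/629 = 0.09221
Under exogeneity and monotonicity, PS = (p₁ − p₀) / (1 − p₀).
PS = (0.23624 − 0.09221) / (1 − 0.09221) = 0.14403 / 0.90779 ≈ 0.1587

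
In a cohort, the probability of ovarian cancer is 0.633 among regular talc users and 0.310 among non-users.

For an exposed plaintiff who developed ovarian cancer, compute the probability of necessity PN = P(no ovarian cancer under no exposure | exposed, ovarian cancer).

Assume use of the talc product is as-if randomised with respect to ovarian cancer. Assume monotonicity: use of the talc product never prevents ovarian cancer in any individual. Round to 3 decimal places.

Let p₁ = 0.633, p₀ = 0.31.
Under exogeneity and monotonicity, PN = (p₁ − p₀) / p₁.
PN = (0.633 − 0.31) / 0.633 = 0.323 / 0.633 ≈ 0.5103

PN ≈ 0.510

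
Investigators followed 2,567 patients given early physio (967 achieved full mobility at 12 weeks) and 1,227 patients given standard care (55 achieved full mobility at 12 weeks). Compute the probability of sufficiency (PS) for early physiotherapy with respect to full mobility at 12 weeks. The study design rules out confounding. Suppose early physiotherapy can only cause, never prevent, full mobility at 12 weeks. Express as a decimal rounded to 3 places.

PS ≈ 0.347

p₁ = P(outcome | exposed) = 967/2567 = 0.3767
p₀ = P(outcome | unexposed) = 55/1227 = 0.044825
Under exogeneity and monotonicity, PS = (p₁ − p₀) / (1 − p₀).
PS = (0.3767 − 0.044825) / (1 − 0.044825) = 0.33188 / 0.95518 ≈ 0.3475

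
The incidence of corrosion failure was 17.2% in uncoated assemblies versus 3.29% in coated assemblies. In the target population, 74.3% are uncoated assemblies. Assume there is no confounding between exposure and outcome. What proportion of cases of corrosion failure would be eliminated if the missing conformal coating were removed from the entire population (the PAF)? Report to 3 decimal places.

p₁ = 0.172, p₀ = 0.0329.
Overall risk P(Y=1) = π·p₁ + (1−π)·p₀ = 0.743×0.172 + 0.257×0.0329 = 0.13625.
Under exogeneity, PAF = [P(Y=1) − p₀] / P(Y=1).
PAF = (0.13625 − 0.0329) / 0.13625 ≈ 0.7585

PAF ≈ 0.759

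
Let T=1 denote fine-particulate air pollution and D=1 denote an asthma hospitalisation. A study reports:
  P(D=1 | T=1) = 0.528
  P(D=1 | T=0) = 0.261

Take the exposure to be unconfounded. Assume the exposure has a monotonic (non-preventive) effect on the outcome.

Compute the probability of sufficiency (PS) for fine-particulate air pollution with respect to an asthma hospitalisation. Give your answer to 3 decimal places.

Let p₁ = 0.528, p₀ = 0.261.
Under exogeneity and monotonicity, PS = (p₁ − p₀) / (1 − p₀).
PS = (0.528 − 0.261) / (1 − 0.261) = 0.267 / 0.739 ≈ 0.3613

PS ≈ 0.361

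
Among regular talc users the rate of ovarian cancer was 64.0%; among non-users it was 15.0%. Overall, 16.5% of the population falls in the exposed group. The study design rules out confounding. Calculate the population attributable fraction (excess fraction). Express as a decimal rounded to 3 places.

PAF ≈ 0.350

p₁ = 0.64, p₀ = 0.15.
Overall risk P(Y=1) = π·p₁ + (1−π)·p₀ = 0.165×0.64 + 0.835×0.15 = 0.23085.
Under exogeneity, PAF = [P(Y=1) − p₀] / P(Y=1).
PAF = (0.23085 − 0.15) / 0.23085 ≈ 0.3502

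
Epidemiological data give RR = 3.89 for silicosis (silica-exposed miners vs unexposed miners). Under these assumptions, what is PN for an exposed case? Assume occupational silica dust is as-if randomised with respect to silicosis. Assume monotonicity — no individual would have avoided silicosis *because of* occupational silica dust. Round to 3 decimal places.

Under exogeneity and monotonicity, PN = (RR − 1) / RR = 1 − 1/RR.
PN = (3.89 − 1) / 3.89 = 2.89 / 3.89 ≈ 0.7429

PN ≈ 0.743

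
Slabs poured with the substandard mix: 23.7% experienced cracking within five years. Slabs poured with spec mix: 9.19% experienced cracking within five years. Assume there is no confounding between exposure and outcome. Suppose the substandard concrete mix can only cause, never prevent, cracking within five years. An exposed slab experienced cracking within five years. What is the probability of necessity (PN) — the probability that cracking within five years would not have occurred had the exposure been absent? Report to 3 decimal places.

p₁ = 0.237, p₀ = 0.0919.
Under exogeneity and monotonicity, PN = (p₁ − p₀) / p₁.
PN = (0.237 − 0.0919) / 0.237 = 0.1451 / 0.237 ≈ 0.6122

PN ≈ 0.612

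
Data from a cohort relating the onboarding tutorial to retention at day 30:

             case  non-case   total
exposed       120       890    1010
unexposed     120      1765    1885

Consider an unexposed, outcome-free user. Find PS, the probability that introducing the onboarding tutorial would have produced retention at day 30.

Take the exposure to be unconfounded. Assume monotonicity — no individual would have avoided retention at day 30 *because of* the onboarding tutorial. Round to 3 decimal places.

p₁ = P(outcome | exposed) = 120/1010 = 0.11881
p₀ = P(outcome | unexposed) = 120/1885 = 0.06366
Under exogeneity and monotonicity, PS = (p₁ − p₀) / (1 − p₀).
PS = (0.11881 − 0.06366) / (1 − 0.06366) = 0.055151 / 0.93634 ≈ 0.0589

PS ≈ 0.059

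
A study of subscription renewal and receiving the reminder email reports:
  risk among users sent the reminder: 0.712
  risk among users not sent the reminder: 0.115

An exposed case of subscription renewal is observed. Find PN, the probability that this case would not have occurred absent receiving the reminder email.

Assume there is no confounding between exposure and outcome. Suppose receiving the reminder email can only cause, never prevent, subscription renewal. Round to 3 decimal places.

Let p₁ = 0.712, p₀ = 0.115.
Under exogeneity and monotonicity, PN = (p₁ − p₀) / p₁.
PN = (0.712 − 0.115) / 0.712 = 0.597 / 0.712 ≈ 0.8385

PN ≈ 0.838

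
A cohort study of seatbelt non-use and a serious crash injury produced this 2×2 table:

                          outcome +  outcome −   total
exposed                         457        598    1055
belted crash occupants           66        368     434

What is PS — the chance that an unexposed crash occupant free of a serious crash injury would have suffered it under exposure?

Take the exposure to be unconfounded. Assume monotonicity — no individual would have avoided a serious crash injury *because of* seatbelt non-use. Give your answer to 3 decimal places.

PS ≈ 0.332

p₁ = P(outcome | exposed) = 457/1055 = 0.43318
p₀ = P(outcome | unexposed) = 66/434 = 0.15207
Under exogeneity and monotonicity, PS = (p₁ − p₀) / (1 − p₀).
PS = (0.43318 − 0.15207) / (1 − 0.15207) = 0.2811 / 0.84793 ≈ 0.3315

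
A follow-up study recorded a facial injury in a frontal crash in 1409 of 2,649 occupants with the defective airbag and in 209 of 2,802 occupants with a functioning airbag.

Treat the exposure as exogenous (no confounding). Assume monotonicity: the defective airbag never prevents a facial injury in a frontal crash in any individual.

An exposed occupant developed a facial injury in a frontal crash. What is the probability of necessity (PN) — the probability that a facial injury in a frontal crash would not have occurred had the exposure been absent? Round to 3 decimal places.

PN ≈ 0.860

p₁ = P(outcome | exposed) = 1409/2649 = 0.5319
p₀ = P(outcome | unexposed) = 209/2802 = 0.07459
Under exogeneity and monotonicity, PN = (p₁ − p₀) / p₁.
PN = (0.5319 − 0.07459) / 0.5319 = 0.45731 / 0.5319 ≈ 0.8598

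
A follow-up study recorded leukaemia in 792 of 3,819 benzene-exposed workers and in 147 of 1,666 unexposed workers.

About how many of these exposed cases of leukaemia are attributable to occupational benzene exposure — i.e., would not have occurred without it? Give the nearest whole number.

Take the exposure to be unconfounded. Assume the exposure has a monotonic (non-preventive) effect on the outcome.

p₁ = P(outcome | exposed) = 792/3819 = 0.20738
p₀ = P(outcome | unexposed) = 147/1666 = 0.088235
PN = (p₁ − p₀)/p₁ = (0.20738 − 0.088235) / 0.20738 ≈ 0.57453.
Attributable cases ≈ PN × (exposed cases) = 0.57453 × 792 ≈ 455.03.

about 455 cases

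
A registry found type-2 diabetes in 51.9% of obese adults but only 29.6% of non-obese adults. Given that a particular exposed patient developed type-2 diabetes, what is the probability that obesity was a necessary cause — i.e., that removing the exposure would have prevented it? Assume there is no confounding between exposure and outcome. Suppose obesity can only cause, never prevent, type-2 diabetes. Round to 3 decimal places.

PN ≈ 0.430

p₁ = 0.519, p₀ = 0.296.
Under exogeneity and monotonicity, PN = (p₁ − p₀) / p₁.
PN = (0.519 − 0.296) / 0.519 = 0.223 / 0.519 ≈ 0.4297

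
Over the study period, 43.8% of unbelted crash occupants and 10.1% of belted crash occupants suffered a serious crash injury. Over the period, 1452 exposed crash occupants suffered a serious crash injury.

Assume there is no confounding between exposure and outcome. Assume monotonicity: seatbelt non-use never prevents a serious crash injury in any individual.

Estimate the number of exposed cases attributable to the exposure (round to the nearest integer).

p₁ = 0.438, p₀ = 0.101.
PN = (p₁ − p₀)/p₁ = (0.438 − 0.101) / 0.438 ≈ 0.76941.
Attributable cases ≈ PN × (exposed cases) = 0.76941 × 1452 ≈ 1117.18.

about 1117 cases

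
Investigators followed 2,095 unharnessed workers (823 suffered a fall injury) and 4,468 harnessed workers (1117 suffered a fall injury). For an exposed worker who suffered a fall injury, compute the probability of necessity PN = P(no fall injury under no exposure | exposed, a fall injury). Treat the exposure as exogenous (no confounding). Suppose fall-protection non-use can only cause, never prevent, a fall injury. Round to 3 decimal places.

PN ≈ 0.364

p₁ = P(outcome | exposed) = 823/2095 = 0.39284
p₀ = P(outcome | unexposed) = 1117/4468 = 0.25
Under exogeneity and monotonicity, PN = (p₁ − p₀) / p₁.
PN = (0.39284 − 0.25) / 0.39284 = 0.14284 / 0.39284 ≈ 0.3636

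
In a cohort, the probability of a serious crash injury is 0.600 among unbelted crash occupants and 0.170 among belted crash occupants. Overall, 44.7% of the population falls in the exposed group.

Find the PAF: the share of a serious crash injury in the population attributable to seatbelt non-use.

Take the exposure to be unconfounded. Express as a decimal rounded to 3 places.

PAF ≈ 0.531

Let p₁ = 0.6, p₀ = 0.17.
Overall risk P(Y=1) = π·p₁ + (1−π)·p₀ = 0.447×0.6 + 0.553×0.17 = 0.36221.
Under exogeneity, PAF = [P(Y=1) − p₀] / P(Y=1).
PAF = (0.36221 − 0.17) / 0.36221 ≈ 0.5307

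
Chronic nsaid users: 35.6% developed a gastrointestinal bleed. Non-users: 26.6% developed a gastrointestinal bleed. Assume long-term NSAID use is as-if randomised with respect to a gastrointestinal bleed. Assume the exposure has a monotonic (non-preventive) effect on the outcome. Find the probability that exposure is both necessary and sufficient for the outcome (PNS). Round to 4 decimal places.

PNS ≈ 0.0900

p₁ = 0.356, p₀ = 0.266.
Under exogeneity and monotonicity, PNS = p₁ − p₀.
PNS = 0.356 − 0.266 = 0.09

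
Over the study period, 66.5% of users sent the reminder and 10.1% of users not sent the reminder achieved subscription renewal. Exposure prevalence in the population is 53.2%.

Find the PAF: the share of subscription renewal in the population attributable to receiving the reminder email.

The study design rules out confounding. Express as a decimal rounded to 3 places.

p₁ = 0.665, p₀ = 0.101.
Overall risk P(Y=1) = π·p₁ + (1−π)·p₀ = 0.532×0.665 + 0.468×0.101 = 0.40105.
Under exogeneity, PAF = [P(Y=1) − p₀] / P(Y=1).
PAF = (0.40105 − 0.101) / 0.40105 ≈ 0.7482

PAF ≈ 0.748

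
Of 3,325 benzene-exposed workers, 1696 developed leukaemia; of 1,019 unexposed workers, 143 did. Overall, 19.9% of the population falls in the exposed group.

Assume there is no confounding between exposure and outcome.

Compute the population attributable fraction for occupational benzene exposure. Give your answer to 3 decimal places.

PAF ≈ 0.344

p₁ = P(outcome | exposed) = 1696/3325 = 0.51008
p₀ = P(outcome | unexposed) = 143/1019 = 0.14033
Overall risk P(Y=1) = π·p₁ + (1−π)·p₀ = 0.199×0.51008 + 0.801×0.14033 = 0.21391.
Under exogeneity, PAF = [P(Y=1) − p₀] / P(Y=1).
PAF = (0.21391 − 0.14033) / 0.21391 ≈ 0.3440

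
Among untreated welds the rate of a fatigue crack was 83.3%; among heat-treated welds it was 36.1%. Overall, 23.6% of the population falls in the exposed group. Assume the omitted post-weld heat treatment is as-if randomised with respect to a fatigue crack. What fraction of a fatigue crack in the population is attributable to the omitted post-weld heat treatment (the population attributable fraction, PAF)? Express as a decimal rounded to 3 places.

PAF ≈ 0.236

p₁ = 0.833, p₀ = 0.361.
Overall risk P(Y=1) = π·p₁ + (1−π)·p₀ = 0.236×0.833 + 0.764×0.361 = 0.47239.
Under exogeneity, PAF = [P(Y=1) − p₀] / P(Y=1).
PAF = (0.47239 − 0.361) / 0.47239 ≈ 0.2358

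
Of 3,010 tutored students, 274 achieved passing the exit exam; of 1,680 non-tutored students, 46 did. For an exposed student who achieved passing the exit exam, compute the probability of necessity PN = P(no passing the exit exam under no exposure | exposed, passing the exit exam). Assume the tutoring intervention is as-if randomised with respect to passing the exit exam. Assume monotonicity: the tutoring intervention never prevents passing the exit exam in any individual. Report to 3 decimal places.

PN ≈ 0.699

p₁ = P(outcome | exposed) = 274/3010 = 0.09103
p₀ = P(outcome | unexposed) = 46/1680 = 0.027381
Under exogeneity and monotonicity, PN = (p₁ − p₀) / p₁.
PN = (0.09103 − 0.027381) / 0.09103 = 0.063649 / 0.09103 ≈ 0.6992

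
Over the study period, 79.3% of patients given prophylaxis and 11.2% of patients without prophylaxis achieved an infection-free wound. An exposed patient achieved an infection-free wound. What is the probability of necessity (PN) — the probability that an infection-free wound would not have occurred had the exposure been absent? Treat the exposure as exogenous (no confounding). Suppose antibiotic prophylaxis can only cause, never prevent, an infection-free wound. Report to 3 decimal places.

PN ≈ 0.859

p₁ = 0.793, p₀ = 0.112.
Under exogeneity and monotonicity, PN = (p₁ − p₀) / p₁.
PN = (0.793 − 0.112) / 0.793 = 0.681 / 0.793 ≈ 0.8588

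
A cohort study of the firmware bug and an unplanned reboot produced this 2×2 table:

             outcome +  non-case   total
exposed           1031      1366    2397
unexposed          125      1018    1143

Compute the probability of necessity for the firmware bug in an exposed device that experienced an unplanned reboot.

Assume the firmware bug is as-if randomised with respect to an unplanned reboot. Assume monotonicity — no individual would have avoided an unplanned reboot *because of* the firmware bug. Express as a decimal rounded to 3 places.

PN ≈ 0.746

p₁ = P(outcome | exposed) = 1031/2397 = 0.43012
p₀ = P(outcome | unexposed) = 125/1143 = 0.10936
Under exogeneity and monotonicity, PN = (p₁ − p₀)/p₁.
PN = (0.43012 − 0.10936) / 0.43012 ≈ 0.7457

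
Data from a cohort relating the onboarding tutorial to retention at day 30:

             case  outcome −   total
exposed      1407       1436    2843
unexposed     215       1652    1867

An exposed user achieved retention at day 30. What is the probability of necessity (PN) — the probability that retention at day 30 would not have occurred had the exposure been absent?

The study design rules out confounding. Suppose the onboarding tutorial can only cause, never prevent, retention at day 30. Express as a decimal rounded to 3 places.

PN ≈ 0.767

p₁ = P(outcome | exposed) = 1407/2843 = 0.4949
p₀ = P(outcome | unexposed) = 215/1867 = 0.11516
Under exogeneity and monotonicity, PN = (p₁ − p₀)/p₁.
PN = (0.4949 − 0.11516) / 0.4949 ≈ 0.7673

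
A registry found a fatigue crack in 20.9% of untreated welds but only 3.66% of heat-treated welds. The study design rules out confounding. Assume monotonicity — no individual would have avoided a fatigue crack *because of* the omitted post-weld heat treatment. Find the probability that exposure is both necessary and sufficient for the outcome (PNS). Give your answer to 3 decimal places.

PNS ≈ 0.172

p₁ = 0.209, p₀ = 0.0366.
Under exogeneity and monotonicity, PNS = p₁ − p₀.
PNS = 0.209 − 0.0366 = 0.1724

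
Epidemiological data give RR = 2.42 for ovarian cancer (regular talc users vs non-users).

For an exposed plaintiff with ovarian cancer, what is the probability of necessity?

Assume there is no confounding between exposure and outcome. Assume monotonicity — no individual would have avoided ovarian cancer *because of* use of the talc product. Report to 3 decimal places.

PN ≈ 0.587

Under exogeneity and monotonicity, PN = (RR − 1) / RR = 1 − 1/RR.
PN = (2.42 − 1) / 2.42 = 1.42 / 2.42 ≈ 0.5868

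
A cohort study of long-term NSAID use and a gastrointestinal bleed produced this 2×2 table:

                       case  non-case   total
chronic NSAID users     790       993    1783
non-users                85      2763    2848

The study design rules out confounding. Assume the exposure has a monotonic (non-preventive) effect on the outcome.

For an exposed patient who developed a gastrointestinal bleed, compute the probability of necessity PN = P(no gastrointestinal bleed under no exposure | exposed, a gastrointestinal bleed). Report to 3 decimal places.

p₁ = P(outcome | exposed) = 790/1783 = 0.44307
p₀ = P(outcome | unexposed) = 85/2848 = 0.029846
Under exogeneity and monotonicity, PN = (p₁ − p₀)/p₁.
PN = (0.44307 − 0.029846) / 0.44307 ≈ 0.9326

PN ≈ 0.933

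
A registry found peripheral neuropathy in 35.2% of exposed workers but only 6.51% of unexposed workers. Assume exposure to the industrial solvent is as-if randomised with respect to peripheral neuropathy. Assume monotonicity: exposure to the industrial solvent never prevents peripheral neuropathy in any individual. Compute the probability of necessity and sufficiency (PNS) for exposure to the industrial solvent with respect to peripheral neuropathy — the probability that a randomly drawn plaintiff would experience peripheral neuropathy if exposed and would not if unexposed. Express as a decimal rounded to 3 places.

p₁ = 0.352, p₀ = 0.0651.
Under exogeneity and monotonicity, PNS = p₁ − p₀.
PNS = 0.352 − 0.0651 = 0.2869

PNS ≈ 0.287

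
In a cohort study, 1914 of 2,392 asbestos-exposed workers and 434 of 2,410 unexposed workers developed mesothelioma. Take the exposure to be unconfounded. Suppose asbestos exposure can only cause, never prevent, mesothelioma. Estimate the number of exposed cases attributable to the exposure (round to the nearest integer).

about 1483 cases

p₁ = P(outcome | exposed) = 1914/2392 = 0.80017
p₀ = P(outcome | unexposed) = 434/2410 = 0.18008
PN = (p₁ − p₀)/p₁ = (0.80017 − 0.18008) / 0.80017 ≈ 0.77494.
Attributable cases ≈ PN × (exposed cases) = 0.77494 × 1914 ≈ 1483.24.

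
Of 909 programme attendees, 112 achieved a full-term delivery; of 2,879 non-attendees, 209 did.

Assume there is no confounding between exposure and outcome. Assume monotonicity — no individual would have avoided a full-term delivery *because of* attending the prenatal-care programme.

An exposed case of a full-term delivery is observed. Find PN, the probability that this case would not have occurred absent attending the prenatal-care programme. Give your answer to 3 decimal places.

p₁ = P(outcome | exposed) = 112/909 = 0.12321
p₀ = P(outcome | unexposed) = 209/2879 = 0.072595
Under exogeneity and monotonicity, PN = (p₁ − p₀) / p₁.
PN = (0.12321 − 0.072595) / 0.12321 = 0.050618 / 0.12321 ≈ 0.4108

PN ≈ 0.411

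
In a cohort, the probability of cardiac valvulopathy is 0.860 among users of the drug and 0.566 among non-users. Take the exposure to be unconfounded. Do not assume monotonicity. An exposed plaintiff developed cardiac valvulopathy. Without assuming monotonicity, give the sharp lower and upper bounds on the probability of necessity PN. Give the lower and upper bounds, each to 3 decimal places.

0.342 ≤ PN ≤ 0.505

Let p₁ = 0.86, p₀ = 0.566.
Under exogeneity alone the bounds on PN are max{0,(p₁−p₀)/p₁} ≤ PN ≤ min{1,(1−p₀)/p₁}.
  lower = (p₁ − p₀)/p₁ = 0.294 / 0.86 ≈ 0.3419
  upper = min{1, (1 − p₀)/p₁} = 0.434 / 0.86 ≈ 0.5047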